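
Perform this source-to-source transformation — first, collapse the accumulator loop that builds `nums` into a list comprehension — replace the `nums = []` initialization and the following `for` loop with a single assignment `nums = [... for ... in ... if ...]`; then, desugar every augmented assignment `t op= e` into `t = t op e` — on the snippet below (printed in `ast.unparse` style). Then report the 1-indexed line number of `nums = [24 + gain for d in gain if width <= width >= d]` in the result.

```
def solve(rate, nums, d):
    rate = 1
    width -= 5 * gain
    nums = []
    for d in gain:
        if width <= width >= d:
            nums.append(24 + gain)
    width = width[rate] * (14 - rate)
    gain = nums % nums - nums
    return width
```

Transformed code:
def solve(rate, nums, d):
    rate = 1
    width = width - 5 * gain
    nums = [24 + gain for d in gain if width <= width >= d]
    width = width[rate] * (14 - rate)
    gain = nums % nums - nums
    return width

4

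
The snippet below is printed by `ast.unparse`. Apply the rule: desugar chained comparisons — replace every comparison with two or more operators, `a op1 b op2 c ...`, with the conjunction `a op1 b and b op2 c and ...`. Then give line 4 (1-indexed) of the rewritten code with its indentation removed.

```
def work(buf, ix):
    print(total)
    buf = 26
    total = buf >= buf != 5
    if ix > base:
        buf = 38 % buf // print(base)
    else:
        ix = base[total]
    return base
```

Transformed code:
def work(buf, ix):
    print(total)
    buf = 26
    total = buf >= buf and buf != 5
    if ix > base:
        buf = 38 % buf // print(base)
    else:
        ix = base[total]
    return base

total = buf >= buf and buf != 5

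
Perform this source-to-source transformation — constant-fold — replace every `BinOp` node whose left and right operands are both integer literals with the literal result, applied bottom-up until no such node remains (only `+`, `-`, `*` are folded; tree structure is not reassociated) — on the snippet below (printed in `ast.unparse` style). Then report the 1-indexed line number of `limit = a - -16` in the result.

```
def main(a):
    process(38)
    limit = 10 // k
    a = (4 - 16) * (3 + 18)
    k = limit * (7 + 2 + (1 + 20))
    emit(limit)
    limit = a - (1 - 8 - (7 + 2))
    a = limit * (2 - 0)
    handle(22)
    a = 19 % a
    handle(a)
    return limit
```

7

Transformed code:
def main(a):
    process(38)
    limit = 10 // k
    a = -252
    k = limit * 30
    emit(limit)
    limit = a - -16
    a = limit * 2
    handle(22)
    a = 19 % a
    handle(a)
    return limit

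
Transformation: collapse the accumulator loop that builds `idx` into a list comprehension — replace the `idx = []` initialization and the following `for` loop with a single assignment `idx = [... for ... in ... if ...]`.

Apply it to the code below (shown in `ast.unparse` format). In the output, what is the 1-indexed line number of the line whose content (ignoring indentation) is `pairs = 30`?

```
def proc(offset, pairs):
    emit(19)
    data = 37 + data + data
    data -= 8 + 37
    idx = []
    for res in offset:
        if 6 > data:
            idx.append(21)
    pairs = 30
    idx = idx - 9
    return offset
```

6

Transformed code:
def proc(offset, pairs):
    emit(19)
    data = 37 + data + data
    data -= 8 + 37
    idx = [21 for res in offset if 6 > data]
    pairs = 30
    idx = idx - 9
    return offset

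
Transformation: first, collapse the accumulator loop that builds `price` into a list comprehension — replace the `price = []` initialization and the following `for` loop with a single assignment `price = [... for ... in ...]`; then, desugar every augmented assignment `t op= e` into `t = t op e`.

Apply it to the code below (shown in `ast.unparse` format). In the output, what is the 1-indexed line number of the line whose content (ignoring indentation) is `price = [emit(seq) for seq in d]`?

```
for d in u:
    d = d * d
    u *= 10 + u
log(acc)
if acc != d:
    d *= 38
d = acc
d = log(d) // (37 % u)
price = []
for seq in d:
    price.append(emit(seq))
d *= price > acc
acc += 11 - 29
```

Transformed code:
for d in u:
    d = d * d
    u = u * (10 + u)
log(acc)
if acc != d:
    d = d * 38
d = acc
d = log(d) // (37 % u)
price = [emit(seq) for seq in d]
d = d * (price > acc)
acc = acc + (11 - 29)

9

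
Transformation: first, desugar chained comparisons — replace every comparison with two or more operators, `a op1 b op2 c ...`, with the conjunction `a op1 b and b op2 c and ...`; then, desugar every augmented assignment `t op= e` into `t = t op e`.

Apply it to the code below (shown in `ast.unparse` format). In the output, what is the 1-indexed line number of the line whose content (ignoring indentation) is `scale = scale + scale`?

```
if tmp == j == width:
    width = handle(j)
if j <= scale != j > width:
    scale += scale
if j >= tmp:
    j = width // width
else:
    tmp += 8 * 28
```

4

Transformed code:
if tmp == j and j == width:
    width = handle(j)
if j <= scale and scale != j and (j > width):
    scale = scale + scale
if j >= tmp:
    j = width // width
else:
    tmp = tmp + 8 * 28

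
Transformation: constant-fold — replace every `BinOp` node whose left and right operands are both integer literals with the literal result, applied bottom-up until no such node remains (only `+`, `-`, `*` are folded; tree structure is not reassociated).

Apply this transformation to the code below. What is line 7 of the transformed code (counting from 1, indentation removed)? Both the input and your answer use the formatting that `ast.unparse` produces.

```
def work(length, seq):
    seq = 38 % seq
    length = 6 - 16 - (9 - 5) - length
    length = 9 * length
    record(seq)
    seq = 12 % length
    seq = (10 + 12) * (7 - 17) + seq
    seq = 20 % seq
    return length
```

Transformed code:
def work(length, seq):
    seq = 38 % seq
    length = -14 - length
    length = 9 * length
    record(seq)
    seq = 12 % length
    seq = -220 + seq
    seq = 20 % seq
    return length

seq = -220 + seq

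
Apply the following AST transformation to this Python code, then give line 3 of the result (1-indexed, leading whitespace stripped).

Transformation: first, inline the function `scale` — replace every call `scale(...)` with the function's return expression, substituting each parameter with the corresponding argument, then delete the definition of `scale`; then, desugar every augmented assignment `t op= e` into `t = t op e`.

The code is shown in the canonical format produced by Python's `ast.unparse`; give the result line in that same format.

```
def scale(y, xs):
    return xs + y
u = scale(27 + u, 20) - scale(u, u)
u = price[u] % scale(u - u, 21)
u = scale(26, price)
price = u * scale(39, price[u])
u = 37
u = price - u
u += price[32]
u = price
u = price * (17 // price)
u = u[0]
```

Transformed code:
u = 20 + (27 + u) - (u + u)
u = price[u] % (21 + (u - u))
u = price + 26
price = u * (price[u] + 39)
u = 37
u = price - u
u = u + price[32]
u = price
u = price * (17 // price)
u = u[0]

u = price + 26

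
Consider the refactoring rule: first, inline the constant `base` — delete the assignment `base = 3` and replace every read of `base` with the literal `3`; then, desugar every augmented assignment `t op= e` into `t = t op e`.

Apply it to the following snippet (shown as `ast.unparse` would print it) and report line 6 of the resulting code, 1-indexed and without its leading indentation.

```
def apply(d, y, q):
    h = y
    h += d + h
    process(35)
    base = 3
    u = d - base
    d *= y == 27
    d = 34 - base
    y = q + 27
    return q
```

d = d * (y == 27)

Transformed code:
def apply(d, y, q):
    h = y
    h = h + (d + h)
    process(35)
    u = d - 3
    d = d * (y == 27)
    d = 34 - 3
    y = q + 27
    return q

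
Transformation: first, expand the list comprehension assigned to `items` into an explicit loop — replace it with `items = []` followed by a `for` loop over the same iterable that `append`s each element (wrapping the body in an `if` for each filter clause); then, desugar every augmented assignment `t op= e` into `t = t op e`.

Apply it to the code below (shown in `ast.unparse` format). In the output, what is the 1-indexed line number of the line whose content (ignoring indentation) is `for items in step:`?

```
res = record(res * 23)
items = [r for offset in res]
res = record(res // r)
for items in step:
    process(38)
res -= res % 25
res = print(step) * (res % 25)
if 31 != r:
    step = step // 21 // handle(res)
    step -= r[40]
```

6

Transformed code:
res = record(res * 23)
items = []
for offset in res:
    items.append(r)
res = record(res // r)
for items in step:
    process(38)
res = res - res % 25
res = print(step) * (res % 25)
if 31 != r:
    step = step // 21 // handle(res)
    step = step - r[40]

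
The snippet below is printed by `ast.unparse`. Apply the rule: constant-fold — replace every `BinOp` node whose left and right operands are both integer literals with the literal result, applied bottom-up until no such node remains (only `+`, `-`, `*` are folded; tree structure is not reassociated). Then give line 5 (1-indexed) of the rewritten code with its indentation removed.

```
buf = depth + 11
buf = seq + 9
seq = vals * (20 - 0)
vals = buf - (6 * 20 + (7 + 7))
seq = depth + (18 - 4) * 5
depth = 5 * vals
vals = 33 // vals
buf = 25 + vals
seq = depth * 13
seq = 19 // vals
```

seq = depth + 70

Transformed code:
buf = depth + 11
buf = seq + 9
seq = vals * 20
vals = buf - 134
seq = depth + 70
depth = 5 * vals
vals = 33 // vals
buf = 25 + vals
seq = depth * 13
seq = 19 // vals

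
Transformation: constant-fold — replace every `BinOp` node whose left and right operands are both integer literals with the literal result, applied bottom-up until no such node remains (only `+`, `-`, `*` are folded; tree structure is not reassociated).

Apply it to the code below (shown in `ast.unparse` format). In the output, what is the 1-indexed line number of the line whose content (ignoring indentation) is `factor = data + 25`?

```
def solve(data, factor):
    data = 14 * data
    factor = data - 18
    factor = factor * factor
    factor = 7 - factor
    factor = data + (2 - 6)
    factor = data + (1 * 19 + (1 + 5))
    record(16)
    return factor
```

7

Transformed code:
def solve(data, factor):
    data = 14 * data
    factor = data - 18
    factor = factor * factor
    factor = 7 - factor
    factor = data + -4
    factor = data + 25
    record(16)
    return factor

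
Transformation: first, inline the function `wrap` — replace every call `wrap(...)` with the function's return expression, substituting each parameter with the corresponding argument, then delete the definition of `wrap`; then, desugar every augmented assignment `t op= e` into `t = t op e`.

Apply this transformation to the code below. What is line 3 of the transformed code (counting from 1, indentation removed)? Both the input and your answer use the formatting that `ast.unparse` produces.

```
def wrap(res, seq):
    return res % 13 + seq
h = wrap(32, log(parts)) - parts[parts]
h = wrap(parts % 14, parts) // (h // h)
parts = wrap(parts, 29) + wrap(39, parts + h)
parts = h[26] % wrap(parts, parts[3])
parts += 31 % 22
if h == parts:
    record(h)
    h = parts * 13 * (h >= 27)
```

parts = parts % 13 + 29 + (39 % 13 + (parts + h))

Transformed code:
h = 32 % 13 + log(parts) - parts[parts]
h = (parts % 14 % 13 + parts) // (h // h)
parts = parts % 13 + 29 + (39 % 13 + (parts + h))
parts = h[26] % (parts % 13 + parts[3])
parts = parts + 31 % 22
if h == parts:
    record(h)
    h = parts * 13 * (h >= 27)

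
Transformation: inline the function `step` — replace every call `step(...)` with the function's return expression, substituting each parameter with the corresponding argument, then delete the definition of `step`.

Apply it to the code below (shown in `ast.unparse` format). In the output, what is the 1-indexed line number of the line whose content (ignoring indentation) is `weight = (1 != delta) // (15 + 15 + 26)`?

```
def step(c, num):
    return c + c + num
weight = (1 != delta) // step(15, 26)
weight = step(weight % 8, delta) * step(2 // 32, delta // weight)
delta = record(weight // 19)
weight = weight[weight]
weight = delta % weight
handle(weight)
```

Transformed code:
weight = (1 != delta) // (15 + 15 + 26)
weight = (weight % 8 + weight % 8 + delta) * (2 // 32 + 2 // 32 + delta // weight)
delta = record(weight // 19)
weight = weight[weight]
weight = delta % weight
handle(weight)

1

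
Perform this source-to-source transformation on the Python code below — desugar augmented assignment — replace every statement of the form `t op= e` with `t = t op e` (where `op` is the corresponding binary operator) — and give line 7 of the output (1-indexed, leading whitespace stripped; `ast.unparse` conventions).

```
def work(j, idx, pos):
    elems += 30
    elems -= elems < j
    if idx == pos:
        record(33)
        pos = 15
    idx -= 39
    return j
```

Transformed code:
def work(j, idx, pos):
    elems = elems + 30
    elems = elems - (elems < j)
    if idx == pos:
        record(33)
        pos = 15
    idx = idx - 39
    return j

idx = idx - 39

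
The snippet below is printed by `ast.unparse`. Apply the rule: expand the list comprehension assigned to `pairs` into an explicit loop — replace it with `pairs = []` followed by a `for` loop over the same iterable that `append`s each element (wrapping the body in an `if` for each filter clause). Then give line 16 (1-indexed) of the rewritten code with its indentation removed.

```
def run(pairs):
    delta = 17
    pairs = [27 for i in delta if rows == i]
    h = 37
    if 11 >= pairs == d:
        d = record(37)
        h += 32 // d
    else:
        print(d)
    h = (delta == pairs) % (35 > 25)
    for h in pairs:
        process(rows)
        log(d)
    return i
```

Transformed code:
def run(pairs):
    delta = 17
    pairs = []
    for i in delta:
        if rows == i:
            pairs.append(27)
    h = 37
    if 11 >= pairs == d:
        d = record(37)
        h += 32 // d
    else:
        print(d)
    h = (delta == pairs) % (35 > 25)
    for h in pairs:
        process(rows)
        log(d)
    return i

log(d)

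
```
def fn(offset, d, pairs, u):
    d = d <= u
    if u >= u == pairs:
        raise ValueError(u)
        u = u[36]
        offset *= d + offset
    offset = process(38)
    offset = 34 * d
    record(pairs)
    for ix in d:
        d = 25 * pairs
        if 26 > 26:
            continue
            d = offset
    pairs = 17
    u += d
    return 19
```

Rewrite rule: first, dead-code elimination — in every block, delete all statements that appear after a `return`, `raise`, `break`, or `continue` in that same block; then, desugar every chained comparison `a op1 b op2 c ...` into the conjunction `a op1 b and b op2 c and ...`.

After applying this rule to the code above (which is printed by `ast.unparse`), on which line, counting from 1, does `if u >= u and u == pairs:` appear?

3

Transformed code:
def fn(offset, d, pairs, u):
    d = d <= u
    if u >= u and u == pairs:
        raise ValueError(u)
    offset = process(38)
    offset = 34 * d
    record(pairs)
    for ix in d:
        d = 25 * pairs
        if 26 > 26:
            continue
    pairs = 17
    u += d
    return 19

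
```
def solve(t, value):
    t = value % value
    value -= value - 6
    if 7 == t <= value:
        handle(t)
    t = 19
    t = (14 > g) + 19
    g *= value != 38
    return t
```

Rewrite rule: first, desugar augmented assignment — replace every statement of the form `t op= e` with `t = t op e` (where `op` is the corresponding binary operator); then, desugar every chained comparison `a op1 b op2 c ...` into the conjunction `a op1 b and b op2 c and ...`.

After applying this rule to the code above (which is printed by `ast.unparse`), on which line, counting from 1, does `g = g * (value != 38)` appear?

8

Transformed code:
def solve(t, value):
    t = value % value
    value = value - (value - 6)
    if 7 == t and t <= value:
        handle(t)
    t = 19
    t = (14 > g) + 19
    g = g * (value != 38)
    return t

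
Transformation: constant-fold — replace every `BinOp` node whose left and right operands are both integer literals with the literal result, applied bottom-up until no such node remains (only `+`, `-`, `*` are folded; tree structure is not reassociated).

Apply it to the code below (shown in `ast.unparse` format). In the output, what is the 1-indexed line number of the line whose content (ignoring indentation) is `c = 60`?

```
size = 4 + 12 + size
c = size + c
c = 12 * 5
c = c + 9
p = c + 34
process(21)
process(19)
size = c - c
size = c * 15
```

3

Transformed code:
size = 16 + size
c = size + c
c = 60
c = c + 9
p = c + 34
process(21)
process(19)
size = c - c
size = c * 15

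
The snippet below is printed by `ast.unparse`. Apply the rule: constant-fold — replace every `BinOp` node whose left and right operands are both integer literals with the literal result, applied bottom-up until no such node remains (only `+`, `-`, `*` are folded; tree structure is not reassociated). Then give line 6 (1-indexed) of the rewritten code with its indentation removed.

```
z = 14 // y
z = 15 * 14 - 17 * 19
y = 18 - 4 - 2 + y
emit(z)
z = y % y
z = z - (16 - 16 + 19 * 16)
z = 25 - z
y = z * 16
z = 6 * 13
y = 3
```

z = z - 304

Transformed code:
z = 14 // y
z = -113
y = 12 + y
emit(z)
z = y % y
z = z - 304
z = 25 - z
y = z * 16
z = 78
y = 3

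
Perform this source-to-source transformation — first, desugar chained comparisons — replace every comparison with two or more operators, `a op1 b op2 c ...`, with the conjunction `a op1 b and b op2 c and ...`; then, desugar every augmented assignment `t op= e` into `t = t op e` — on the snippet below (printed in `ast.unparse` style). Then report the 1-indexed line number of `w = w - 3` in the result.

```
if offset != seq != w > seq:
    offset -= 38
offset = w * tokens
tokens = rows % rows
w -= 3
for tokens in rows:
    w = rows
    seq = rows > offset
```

Transformed code:
if offset != seq and seq != w and (w > seq):
    offset = offset - 38
offset = w * tokens
tokens = rows % rows
w = w - 3
for tokens in rows:
    w = rows
    seq = rows > offset

5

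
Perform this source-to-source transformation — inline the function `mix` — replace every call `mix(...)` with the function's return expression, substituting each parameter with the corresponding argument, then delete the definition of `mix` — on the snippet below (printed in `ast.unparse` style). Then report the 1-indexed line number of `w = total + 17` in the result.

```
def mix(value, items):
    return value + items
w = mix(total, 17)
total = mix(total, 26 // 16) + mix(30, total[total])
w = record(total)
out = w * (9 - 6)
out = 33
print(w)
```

1

Transformed code:
w = total + 17
total = total + 26 // 16 + (30 + total[total])
w = record(total)
out = w * (9 - 6)
out = 33
print(w)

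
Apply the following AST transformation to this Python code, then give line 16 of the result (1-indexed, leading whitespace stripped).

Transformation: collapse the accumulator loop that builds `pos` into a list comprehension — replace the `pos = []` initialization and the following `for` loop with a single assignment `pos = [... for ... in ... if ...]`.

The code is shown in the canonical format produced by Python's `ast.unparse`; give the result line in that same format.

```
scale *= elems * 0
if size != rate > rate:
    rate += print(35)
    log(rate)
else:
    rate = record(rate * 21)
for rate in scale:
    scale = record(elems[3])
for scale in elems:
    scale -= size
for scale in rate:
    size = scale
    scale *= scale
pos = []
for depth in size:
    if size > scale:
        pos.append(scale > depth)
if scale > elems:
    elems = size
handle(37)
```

elems = size

Transformed code:
scale *= elems * 0
if size != rate > rate:
    rate += print(35)
    log(rate)
else:
    rate = record(rate * 21)
for rate in scale:
    scale = record(elems[3])
for scale in elems:
    scale -= size
for scale in rate:
    size = scale
    scale *= scale
pos = [scale > depth for depth in size if size > scale]
if scale > elems:
    elems = size
handle(37)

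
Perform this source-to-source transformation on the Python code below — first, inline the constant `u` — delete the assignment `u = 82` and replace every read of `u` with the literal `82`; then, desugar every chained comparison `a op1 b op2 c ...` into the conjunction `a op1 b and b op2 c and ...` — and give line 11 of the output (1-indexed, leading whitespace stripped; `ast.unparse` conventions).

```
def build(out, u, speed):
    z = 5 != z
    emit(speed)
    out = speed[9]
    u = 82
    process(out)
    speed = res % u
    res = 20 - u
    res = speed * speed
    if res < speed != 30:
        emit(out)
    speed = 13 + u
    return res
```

Transformed code:
def build(out, u, speed):
    z = 5 != z
    emit(speed)
    out = speed[9]
    process(out)
    speed = res % 82
    res = 20 - 82
    res = speed * speed
    if res < speed and speed != 30:
        emit(out)
    speed = 13 + 82
    return res

speed = 13 + 82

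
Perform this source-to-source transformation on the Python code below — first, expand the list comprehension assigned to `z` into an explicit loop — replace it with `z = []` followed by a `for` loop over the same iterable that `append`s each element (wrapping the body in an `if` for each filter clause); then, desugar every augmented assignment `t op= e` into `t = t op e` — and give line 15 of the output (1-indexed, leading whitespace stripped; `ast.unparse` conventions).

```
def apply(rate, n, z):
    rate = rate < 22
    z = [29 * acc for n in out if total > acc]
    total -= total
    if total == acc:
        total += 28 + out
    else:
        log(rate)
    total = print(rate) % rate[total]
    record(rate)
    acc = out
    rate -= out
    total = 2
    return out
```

Transformed code:
def apply(rate, n, z):
    rate = rate < 22
    z = []
    for n in out:
        if total > acc:
            z.append(29 * acc)
    total = total - total
    if total == acc:
        total = total + (28 + out)
    else:
        log(rate)
    total = print(rate) % rate[total]
    record(rate)
    acc = out
    rate = rate - out
    total = 2
    return out

rate = rate - out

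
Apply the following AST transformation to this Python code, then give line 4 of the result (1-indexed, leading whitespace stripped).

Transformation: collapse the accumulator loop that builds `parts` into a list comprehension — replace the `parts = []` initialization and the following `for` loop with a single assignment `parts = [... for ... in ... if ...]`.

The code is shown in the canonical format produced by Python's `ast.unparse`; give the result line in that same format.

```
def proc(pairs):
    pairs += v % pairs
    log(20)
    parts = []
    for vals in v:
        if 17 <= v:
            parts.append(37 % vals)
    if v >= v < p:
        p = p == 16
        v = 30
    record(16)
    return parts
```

Transformed code:
def proc(pairs):
    pairs += v % pairs
    log(20)
    parts = [37 % vals for vals in v if 17 <= v]
    if v >= v < p:
        p = p == 16
        v = 30
    record(16)
    return parts

parts = [37 % vals for vals in v if 17 <= v]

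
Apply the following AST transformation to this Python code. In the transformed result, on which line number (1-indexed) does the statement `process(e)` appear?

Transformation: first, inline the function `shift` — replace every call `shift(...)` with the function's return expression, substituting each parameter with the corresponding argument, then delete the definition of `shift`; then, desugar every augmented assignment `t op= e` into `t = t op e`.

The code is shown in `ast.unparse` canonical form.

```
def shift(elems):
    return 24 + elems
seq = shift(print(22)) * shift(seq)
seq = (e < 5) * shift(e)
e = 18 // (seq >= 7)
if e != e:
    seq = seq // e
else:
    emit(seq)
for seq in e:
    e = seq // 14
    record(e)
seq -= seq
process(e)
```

12

Transformed code:
seq = (24 + print(22)) * (24 + seq)
seq = (e < 5) * (24 + e)
e = 18 // (seq >= 7)
if e != e:
    seq = seq // e
else:
    emit(seq)
for seq in e:
    e = seq // 14
    record(e)
seq = seq - seq
process(e)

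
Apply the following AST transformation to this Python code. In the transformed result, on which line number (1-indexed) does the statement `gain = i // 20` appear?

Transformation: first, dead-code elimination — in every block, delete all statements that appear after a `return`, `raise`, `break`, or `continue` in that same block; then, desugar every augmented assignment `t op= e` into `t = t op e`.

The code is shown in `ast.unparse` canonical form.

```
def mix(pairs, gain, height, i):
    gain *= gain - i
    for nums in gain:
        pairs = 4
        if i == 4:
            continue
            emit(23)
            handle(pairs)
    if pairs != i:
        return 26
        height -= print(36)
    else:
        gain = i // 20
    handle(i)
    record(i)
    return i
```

Transformed code:
def mix(pairs, gain, height, i):
    gain = gain * (gain - i)
    for nums in gain:
        pairs = 4
        if i == 4:
            continue
    if pairs != i:
        return 26
    else:
        gain = i // 20
    handle(i)
    record(i)
    return i

10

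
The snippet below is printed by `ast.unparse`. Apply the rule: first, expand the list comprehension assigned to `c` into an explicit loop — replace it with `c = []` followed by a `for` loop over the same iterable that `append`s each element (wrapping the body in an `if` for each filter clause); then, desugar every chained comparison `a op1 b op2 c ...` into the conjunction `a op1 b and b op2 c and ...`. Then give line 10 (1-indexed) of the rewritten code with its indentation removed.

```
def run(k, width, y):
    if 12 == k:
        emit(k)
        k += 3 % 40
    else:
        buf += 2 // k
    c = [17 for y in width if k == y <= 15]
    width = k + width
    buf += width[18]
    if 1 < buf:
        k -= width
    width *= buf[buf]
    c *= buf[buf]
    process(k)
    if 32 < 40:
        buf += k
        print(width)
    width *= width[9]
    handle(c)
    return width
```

c.append(17)

Transformed code:
def run(k, width, y):
    if 12 == k:
        emit(k)
        k += 3 % 40
    else:
        buf += 2 // k
    c = []
    for y in width:
        if k == y and y <= 15:
            c.append(17)
    width = k + width
    buf += width[18]
    if 1 < buf:
        k -= width
    width *= buf[buf]
    c *= buf[buf]
    process(k)
    if 32 < 40:
        buf += k
        print(width)
    width *= width[9]
    handle(c)
    return width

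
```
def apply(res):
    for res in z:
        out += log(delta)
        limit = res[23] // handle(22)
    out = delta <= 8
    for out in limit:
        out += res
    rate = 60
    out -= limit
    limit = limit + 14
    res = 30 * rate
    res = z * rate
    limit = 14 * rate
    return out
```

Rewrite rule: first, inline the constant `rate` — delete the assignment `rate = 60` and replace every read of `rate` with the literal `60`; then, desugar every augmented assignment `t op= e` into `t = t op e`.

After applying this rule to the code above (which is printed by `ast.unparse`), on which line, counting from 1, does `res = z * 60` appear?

11

Transformed code:
def apply(res):
    for res in z:
        out = out + log(delta)
        limit = res[23] // handle(22)
    out = delta <= 8
    for out in limit:
        out = out + res
    out = out - limit
    limit = limit + 14
    res = 30 * 60
    res = z * 60
    limit = 14 * 60
    return out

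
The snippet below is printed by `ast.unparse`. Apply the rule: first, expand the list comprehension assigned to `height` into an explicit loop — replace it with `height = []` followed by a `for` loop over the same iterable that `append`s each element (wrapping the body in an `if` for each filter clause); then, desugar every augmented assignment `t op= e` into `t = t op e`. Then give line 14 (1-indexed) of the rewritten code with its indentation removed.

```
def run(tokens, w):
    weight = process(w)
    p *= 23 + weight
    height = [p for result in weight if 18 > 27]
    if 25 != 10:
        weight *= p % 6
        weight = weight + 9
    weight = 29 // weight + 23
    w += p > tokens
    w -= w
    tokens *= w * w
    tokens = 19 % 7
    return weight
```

tokens = tokens * (w * w)

Transformed code:
def run(tokens, w):
    weight = process(w)
    p = p * (23 + weight)
    height = []
    for result in weight:
        if 18 > 27:
            height.append(p)
    if 25 != 10:
        weight = weight * (p % 6)
        weight = weight + 9
    weight = 29 // weight + 23
    w = w + (p > tokens)
    w = w - w
    tokens = tokens * (w * w)
    tokens = 19 % 7
    return weight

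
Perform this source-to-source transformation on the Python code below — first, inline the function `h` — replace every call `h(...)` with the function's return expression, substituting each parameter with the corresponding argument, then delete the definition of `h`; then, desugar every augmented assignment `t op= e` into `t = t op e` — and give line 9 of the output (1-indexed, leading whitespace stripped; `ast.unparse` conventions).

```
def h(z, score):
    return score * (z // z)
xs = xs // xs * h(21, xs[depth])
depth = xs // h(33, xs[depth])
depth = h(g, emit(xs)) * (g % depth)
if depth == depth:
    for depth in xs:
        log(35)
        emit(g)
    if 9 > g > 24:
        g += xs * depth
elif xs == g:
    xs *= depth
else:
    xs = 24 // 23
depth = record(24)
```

Transformed code:
xs = xs // xs * (xs[depth] * (21 // 21))
depth = xs // (xs[depth] * (33 // 33))
depth = emit(xs) * (g // g) * (g % depth)
if depth == depth:
    for depth in xs:
        log(35)
        emit(g)
    if 9 > g > 24:
        g = g + xs * depth
elif xs == g:
    xs = xs * depth
else:
    xs = 24 // 23
depth = record(24)

g = g + xs * depth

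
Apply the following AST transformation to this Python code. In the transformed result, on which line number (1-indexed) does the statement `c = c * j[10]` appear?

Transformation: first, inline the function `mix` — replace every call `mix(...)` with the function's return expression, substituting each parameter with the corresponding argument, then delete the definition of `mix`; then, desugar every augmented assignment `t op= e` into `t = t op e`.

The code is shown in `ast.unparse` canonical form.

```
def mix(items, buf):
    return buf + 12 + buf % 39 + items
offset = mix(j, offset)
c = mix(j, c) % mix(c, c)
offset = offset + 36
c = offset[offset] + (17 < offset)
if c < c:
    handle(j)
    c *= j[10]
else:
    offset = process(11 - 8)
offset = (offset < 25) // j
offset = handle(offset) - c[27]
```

7

Transformed code:
offset = offset + 12 + offset % 39 + j
c = (c + 12 + c % 39 + j) % (c + 12 + c % 39 + c)
offset = offset + 36
c = offset[offset] + (17 < offset)
if c < c:
    handle(j)
    c = c * j[10]
else:
    offset = process(11 - 8)
offset = (offset < 25) // j
offset = handle(offset) - c[27]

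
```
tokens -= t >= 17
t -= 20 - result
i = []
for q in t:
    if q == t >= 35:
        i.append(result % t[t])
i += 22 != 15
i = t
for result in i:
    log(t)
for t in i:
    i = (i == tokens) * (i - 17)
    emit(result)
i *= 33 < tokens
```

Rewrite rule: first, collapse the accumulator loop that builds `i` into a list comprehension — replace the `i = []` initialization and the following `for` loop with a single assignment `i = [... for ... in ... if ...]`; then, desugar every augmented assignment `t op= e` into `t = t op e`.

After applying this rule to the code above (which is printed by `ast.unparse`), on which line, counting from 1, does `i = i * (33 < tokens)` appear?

Transformed code:
tokens = tokens - (t >= 17)
t = t - (20 - result)
i = [result % t[t] for q in t if q == t >= 35]
i = i + (22 != 15)
i = t
for result in i:
    log(t)
for t in i:
    i = (i == tokens) * (i - 17)
    emit(result)
i = i * (33 < tokens)

11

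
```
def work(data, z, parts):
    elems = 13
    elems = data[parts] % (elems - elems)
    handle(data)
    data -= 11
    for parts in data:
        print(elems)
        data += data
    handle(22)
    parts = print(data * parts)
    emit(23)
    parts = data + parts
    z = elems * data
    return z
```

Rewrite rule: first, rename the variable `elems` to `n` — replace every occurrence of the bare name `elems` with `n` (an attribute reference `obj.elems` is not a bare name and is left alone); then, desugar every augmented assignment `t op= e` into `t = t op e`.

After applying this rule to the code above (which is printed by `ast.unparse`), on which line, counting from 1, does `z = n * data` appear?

Transformed code:
def work(data, z, parts):
    n = 13
    n = data[parts] % (n - n)
    handle(data)
    data = data - 11
    for parts in data:
        print(n)
        data = data + data
    handle(22)
    parts = print(data * parts)
    emit(23)
    parts = data + parts
    z = n * data
    return z

13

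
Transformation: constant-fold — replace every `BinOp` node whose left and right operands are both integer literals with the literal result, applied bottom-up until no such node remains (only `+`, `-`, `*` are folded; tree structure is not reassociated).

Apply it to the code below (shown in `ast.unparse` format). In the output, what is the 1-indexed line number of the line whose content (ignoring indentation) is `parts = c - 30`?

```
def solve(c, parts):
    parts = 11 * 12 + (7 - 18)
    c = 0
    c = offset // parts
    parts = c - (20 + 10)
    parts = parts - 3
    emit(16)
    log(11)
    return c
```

5

Transformed code:
def solve(c, parts):
    parts = 121
    c = 0
    c = offset // parts
    parts = c - 30
    parts = parts - 3
    emit(16)
    log(11)
    return c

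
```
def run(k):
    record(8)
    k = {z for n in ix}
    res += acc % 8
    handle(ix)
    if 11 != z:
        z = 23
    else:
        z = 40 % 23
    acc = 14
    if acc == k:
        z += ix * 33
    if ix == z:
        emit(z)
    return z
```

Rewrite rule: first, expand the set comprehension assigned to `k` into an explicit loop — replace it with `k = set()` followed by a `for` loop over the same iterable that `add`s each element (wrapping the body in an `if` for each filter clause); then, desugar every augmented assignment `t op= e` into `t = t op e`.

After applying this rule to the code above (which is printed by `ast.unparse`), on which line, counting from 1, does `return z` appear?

Transformed code:
def run(k):
    record(8)
    k = set()
    for n in ix:
        k.add(z)
    res = res + acc % 8
    handle(ix)
    if 11 != z:
        z = 23
    else:
        z = 40 % 23
    acc = 14
    if acc == k:
        z = z + ix * 33
    if ix == z:
        emit(z)
    return z

17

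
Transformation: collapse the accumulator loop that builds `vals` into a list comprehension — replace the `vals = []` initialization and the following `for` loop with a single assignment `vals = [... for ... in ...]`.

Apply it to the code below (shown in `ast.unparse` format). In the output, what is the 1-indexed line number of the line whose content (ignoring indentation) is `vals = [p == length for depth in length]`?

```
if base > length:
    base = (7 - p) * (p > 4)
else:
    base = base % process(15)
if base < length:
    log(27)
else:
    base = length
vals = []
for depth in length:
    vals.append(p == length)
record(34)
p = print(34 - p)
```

9

Transformed code:
if base > length:
    base = (7 - p) * (p > 4)
else:
    base = base % process(15)
if base < length:
    log(27)
else:
    base = length
vals = [p == length for depth in length]
record(34)
p = print(34 - p)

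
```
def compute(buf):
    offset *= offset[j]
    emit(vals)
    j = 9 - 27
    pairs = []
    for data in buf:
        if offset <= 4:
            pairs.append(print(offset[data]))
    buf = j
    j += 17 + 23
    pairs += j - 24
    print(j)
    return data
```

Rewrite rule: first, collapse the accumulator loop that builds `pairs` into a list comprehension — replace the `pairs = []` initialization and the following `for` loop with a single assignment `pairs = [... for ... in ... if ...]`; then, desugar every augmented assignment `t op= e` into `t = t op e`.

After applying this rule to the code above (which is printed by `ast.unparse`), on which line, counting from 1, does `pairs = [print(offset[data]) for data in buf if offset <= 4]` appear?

5

Transformed code:
def compute(buf):
    offset = offset * offset[j]
    emit(vals)
    j = 9 - 27
    pairs = [print(offset[data]) for data in buf if offset <= 4]
    buf = j
    j = j + (17 + 23)
    pairs = pairs + (j - 24)
    print(j)
    return data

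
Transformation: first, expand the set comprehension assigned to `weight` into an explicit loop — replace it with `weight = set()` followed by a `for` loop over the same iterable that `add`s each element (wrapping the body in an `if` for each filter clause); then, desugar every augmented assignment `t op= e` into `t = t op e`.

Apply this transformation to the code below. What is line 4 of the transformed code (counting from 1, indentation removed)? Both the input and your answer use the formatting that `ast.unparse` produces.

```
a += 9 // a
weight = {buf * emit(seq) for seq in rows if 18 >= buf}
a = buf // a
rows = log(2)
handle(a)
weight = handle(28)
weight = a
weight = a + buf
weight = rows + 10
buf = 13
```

if 18 >= buf:

Transformed code:
a = a + 9 // a
weight = set()
for seq in rows:
    if 18 >= buf:
        weight.add(buf * emit(seq))
a = buf // a
rows = log(2)
handle(a)
weight = handle(28)
weight = a
weight = a + buf
weight = rows + 10
buf = 13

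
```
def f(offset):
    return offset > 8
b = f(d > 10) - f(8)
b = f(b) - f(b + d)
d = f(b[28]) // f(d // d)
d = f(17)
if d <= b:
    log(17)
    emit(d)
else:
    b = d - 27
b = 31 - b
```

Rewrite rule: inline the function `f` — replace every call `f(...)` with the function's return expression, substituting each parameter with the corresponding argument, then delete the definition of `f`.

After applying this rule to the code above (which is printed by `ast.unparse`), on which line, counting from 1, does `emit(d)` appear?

7

Transformed code:
b = ((d > 10) > 8) - (8 > 8)
b = (b > 8) - (b + d > 8)
d = (b[28] > 8) // (d // d > 8)
d = 17 > 8
if d <= b:
    log(17)
    emit(d)
else:
    b = d - 27
b = 31 - b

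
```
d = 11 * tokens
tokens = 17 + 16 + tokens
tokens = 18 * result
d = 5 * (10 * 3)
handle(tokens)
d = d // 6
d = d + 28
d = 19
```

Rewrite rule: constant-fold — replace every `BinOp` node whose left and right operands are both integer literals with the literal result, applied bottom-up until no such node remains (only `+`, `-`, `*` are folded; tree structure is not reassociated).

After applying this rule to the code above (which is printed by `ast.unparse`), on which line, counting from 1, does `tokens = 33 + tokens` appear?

2

Transformed code:
d = 11 * tokens
tokens = 33 + tokens
tokens = 18 * result
d = 150
handle(tokens)
d = d // 6
d = d + 28
d = 19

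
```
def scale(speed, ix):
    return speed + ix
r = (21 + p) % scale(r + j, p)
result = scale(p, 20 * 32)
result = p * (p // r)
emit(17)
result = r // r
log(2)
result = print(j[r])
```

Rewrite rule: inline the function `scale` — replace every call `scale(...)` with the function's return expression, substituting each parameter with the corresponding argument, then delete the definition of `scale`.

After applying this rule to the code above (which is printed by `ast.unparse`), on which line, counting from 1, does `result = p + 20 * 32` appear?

Transformed code:
r = (21 + p) % (r + j + p)
result = p + 20 * 32
result = p * (p // r)
emit(17)
result = r // r
log(2)
result = print(j[r])

2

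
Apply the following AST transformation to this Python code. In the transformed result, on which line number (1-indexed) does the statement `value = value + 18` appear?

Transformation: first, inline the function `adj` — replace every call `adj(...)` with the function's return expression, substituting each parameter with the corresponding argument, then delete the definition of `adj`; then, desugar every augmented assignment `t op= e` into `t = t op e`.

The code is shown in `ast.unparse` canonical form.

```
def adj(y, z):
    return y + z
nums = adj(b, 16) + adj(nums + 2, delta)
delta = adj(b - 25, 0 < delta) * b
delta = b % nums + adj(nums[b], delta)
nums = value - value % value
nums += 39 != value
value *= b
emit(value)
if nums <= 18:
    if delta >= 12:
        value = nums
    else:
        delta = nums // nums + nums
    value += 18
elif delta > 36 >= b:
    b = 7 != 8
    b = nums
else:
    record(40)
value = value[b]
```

Transformed code:
nums = b + 16 + (nums + 2 + delta)
delta = (b - 25 + (0 < delta)) * b
delta = b % nums + (nums[b] + delta)
nums = value - value % value
nums = nums + (39 != value)
value = value * b
emit(value)
if nums <= 18:
    if delta >= 12:
        value = nums
    else:
        delta = nums // nums + nums
    value = value + 18
elif delta > 36 >= b:
    b = 7 != 8
    b = nums
else:
    record(40)
value = value[b]

13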